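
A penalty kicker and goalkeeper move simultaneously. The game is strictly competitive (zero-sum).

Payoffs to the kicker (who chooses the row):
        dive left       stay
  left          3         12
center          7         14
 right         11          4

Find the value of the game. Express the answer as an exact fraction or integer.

Row left is strictly dominated by row center, so the kicker never plays it.
The remaining 2×2 game on (center, right) × (dive left, stay) has no saddle point. Let the kicker play center with probability p; indifference gives 7p + 11(1−p) = 14p + 4(1−p), so p = 1/2.
Similarly the goalkeeper's optimal q on dive left is 5/7, and the value is 7·(5/7) + (14)·(2/7) = 9.

9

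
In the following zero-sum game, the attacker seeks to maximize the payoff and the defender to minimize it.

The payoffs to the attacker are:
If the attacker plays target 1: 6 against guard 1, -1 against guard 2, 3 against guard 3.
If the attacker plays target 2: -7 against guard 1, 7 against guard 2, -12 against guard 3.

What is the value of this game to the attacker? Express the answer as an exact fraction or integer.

Column guard 1 is strictly dominated by guard 3 for the defender (it gives the attacker more in every row).
The remaining 2×2 game on (target 1, target 2) × (guard 2, guard 3) has no saddle point. Let the attacker play target 1 with probability p; indifference gives −p + 7(1−p) = 3p − 12(1−p), so p = 19/23.
Similarly the defender's optimal q on guard 2 is 15/23, and the value is -1·(15/23) + (3)·(8/23) = 9/23.

9/23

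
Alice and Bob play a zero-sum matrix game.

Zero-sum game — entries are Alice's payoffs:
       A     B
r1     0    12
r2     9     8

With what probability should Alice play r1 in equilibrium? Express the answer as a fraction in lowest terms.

Row minima are 0 and 8, so Alice's maximin is 8; column maxima are 9 and 12, so Bob's minimax is 9. These differ, so the equilibrium is in mixed strategies.
Let Alice play r1 with probability p. Bob is indifferent when 9(1−p) = 12p + 8(1−p), giving p = 1/13.

1/13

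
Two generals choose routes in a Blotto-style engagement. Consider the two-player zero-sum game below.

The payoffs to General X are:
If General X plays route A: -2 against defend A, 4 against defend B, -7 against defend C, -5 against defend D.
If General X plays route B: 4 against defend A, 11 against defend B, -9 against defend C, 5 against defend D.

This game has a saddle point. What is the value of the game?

Row minima: -7, -9 → General X's maximin is -7.
Column maxima: 4, 11, -7, 5 → General Y's minimax is -7.
They coincide at (route A, defend C), so the value is -7.

-7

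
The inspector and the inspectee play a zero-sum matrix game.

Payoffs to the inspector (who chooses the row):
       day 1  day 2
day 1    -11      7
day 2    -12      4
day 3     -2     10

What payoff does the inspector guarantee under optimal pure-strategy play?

-2

Row minima: -11, -12, -2 → the inspector's maximin is -2.
Column maxima: -2, 10 → the inspectee's minimax is -2.
They coincide at (day 3, day 1), so the value is -2.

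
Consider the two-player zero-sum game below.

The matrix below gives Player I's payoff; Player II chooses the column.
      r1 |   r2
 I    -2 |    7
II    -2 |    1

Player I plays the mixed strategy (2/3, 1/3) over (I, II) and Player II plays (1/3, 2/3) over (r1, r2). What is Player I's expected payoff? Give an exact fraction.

Against (1/3, 2/3), each row's expected payoff is I: 4; II: 0.
Taking the (2/3, 1/3)-weighted average: (2/3)·(4) + (1/3)·(0) = 8/3.

8/3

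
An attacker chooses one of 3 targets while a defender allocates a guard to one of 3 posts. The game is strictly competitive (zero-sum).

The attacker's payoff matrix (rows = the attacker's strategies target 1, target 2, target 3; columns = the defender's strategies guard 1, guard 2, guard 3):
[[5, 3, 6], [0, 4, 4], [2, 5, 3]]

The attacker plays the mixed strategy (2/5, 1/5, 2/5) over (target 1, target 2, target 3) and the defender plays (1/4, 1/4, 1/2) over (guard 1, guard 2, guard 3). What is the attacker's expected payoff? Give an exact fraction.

Against (1/4, 1/4, 1/2), each row's expected payoff is target 1: 5; target 2: 3; target 3: 13/4.
Taking the (2/5, 1/5, 2/5)-weighted average: (2/5)·(5) + (1/5)·(3) + (2/5)·(13/4) = 39/10.

39/10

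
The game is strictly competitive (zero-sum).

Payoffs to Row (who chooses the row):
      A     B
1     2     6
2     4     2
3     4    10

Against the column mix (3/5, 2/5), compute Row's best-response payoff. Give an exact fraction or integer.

1: (2)·(3/5) + (6)·(2/5) = 18/5.
2: (4)·(3/5) + (2)·(2/5) = 16/5.
3: (4)·(3/5) + (10)·(2/5) = 32/5.
The best pure response is 3 with expected payoff 32/5.

32/5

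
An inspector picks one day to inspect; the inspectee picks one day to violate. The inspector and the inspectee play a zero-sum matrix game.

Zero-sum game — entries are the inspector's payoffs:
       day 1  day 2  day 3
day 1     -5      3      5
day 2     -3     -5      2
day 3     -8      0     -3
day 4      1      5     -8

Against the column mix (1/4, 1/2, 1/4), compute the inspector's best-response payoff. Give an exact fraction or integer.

3/2

day 1: (-5)·(1/4) + (3)·(1/2) + (5)·(1/4) = 3/2.
day 2: (-3)·(1/4) + (-5)·(1/2) + (2)·(1/4) = -11/4.
day 3: (-8)·(1/4) + (0)·(1/2) + (-3)·(1/4) = -11/4.
day 4: (1)·(1/4) + (5)·(1/2) + (-8)·(1/4) = 3/4.
The best pure response is day 1 with expected payoff 3/2.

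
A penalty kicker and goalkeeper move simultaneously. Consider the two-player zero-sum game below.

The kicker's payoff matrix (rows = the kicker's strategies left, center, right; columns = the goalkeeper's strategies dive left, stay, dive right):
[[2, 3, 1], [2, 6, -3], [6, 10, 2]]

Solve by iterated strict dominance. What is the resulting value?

Row center is strictly dominated by row right (6>2, 10>6, 2>-3); eliminate center.
Column dive left is strictly dominated by dive right for the goalkeeper (1<2, 2<6); eliminate dive left.
Row left is strictly dominated by row right (10>3, 2>1); eliminate left.
Column stay is strictly dominated by dive right for the goalkeeper (2<10); eliminate stay.
Only (right, dive right) remains, with payoff 2.

2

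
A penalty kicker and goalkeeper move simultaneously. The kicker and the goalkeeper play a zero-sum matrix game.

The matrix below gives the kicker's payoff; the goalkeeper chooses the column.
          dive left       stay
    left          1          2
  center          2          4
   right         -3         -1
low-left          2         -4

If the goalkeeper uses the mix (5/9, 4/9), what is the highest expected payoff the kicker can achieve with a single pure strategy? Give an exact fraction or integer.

left: (1)·(5/9) + (2)·(4/9) = 13/9.
center: (2)·(5/9) + (4)·(4/9) = 26/9.
right: (-3)·(5/9) + (-1)·(4/9) = -19/9.
low-left: (2)·(5/9) + (-4)·(4/9) = -2/3.
The best pure response is center with expected payoff 26/9.

26/9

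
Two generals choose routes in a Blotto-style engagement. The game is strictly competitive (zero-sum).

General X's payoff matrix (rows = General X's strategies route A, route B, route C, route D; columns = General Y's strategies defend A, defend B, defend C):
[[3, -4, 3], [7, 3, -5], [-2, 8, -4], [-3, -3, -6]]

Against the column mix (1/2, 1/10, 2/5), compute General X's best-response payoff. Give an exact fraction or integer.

23/10

route A: (3)·(1/2) + (-4)·(1/10) + (3)·(2/5) = 23/10.
route B: (7)·(1/2) + (3)·(1/10) + (-5)·(2/5) = 9/5.
route C: (-2)·(1/2) + (8)·(1/10) + (-4)·(2/5) = -9/5.
route D: (-3)·(1/2) + (-3)·(1/10) + (-6)·(2/5) = -21/5.
The best pure response is route A with expected payoff 23/10.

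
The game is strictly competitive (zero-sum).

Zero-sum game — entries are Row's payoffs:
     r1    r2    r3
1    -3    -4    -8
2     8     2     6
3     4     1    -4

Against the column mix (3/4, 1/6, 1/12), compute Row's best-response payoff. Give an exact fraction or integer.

1: (-3)·(3/4) + (-4)·(1/6) + (-8)·(1/12) = -43/12.
2: (8)·(3/4) + (2)·(1/6) + (6)·(1/12) = 41/6.
3: (4)·(3/4) + (1)·(1/6) + (-4)·(1/12) = 17/6.
The best pure response is 2 with expected payoff 41/6.

41/6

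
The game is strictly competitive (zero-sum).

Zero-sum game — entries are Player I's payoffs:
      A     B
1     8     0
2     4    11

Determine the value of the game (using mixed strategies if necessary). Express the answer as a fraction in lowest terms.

Row minima are 0 and 4, so Player I's maximin is 4; column maxima are 8 and 11, so Player II's minimax is 8. These differ, so the equilibrium is in mixed strategies.
Let Player I play 1 with probability p. Player II is indifferent when 8p + 4(1−p) = 11(1−p), giving p = 7/15.
Let Player II play A with probability q. Player I is indifferent when 8q = 4q + 11(1−q), giving q = 11/15.
The value is 8·(11/15) + (0)·(4/15) = 88/15.

88/15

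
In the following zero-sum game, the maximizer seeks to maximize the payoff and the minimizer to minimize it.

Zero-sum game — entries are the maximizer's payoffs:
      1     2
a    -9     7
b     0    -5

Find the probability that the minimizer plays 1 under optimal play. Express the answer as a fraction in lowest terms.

4/7

Row minima are -9 and -5, so the maximizer's maximin is -5; column maxima are 0 and 7, so the minimizer's minimax is 0. These differ, so the equilibrium is in mixed strategies.
Let the minimizer play 1 with probability q. The maximizer is indifferent when −9q + 7(1−q) = −5(1−q), giving q = 4/7.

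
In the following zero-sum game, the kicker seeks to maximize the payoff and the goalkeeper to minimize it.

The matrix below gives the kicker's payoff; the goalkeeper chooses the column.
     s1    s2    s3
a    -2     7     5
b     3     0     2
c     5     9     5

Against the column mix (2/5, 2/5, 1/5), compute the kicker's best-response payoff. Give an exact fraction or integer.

33/5

a: (-2)·(2/5) + (7)·(2/5) + (5)·(1/5) = 3.
b: (3)·(2/5) + (0)·(2/5) + (2)·(1/5) = 8/5.
c: (5)·(2/5) + (9)·(2/5) + (5)·(1/5) = 33/5.
The best pure response is c with expected payoff 33/5.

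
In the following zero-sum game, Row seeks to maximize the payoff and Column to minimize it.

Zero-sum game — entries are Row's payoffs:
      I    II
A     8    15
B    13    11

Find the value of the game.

107/9

Row minima are 8 and 11, so Row's maximin is 11; column maxima are 13 and 15, so Column's minimax is 13. These differ, so the equilibrium is in mixed strategies.
Let Row play A with probability p. Column is indifferent when 8p + 13(1−p) = 15p + 11(1−p), giving p = 2/9.
Let Column play I with probability q. Row is indifferent when 8q + 15(1−q) = 13q + 11(1−q), giving q = 4/9.
The value is 8·(4/9) + (15)·(5/9) = 107/9.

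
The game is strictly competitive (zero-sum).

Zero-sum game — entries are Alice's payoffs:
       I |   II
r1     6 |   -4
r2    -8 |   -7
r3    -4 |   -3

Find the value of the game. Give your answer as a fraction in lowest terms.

Row r2 is strictly dominated by row r3, so Alice never plays it.
The remaining 2×2 game on (r1, r3) × (I, II) has no saddle point. Let Alice play r1 with probability p; indifference gives 6p − 4(1−p) = −4p − 3(1−p), so p = 1/11.
Similarly Bob's optimal q on I is 1/11, and the value is 6·(1/11) + (-4)·(10/11) = -34/11.

-34/11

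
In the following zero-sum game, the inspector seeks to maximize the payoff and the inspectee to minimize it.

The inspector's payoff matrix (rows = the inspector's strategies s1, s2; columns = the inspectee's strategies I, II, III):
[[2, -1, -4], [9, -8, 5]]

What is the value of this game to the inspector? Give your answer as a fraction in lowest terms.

-37/16

Column I is strictly dominated by III for the inspectee (it gives the inspector more in every row).
The remaining 2×2 game on (s1, s2) × (II, III) has no saddle point. Let the inspector play s1 with probability p; indifference gives −p − 8(1−p) = −4p + 5(1−p), so p = 13/16.
Similarly the inspectee's optimal q on II is 9/16, and the value is -1·(9/16) + (-4)·(7/16) = -37/16.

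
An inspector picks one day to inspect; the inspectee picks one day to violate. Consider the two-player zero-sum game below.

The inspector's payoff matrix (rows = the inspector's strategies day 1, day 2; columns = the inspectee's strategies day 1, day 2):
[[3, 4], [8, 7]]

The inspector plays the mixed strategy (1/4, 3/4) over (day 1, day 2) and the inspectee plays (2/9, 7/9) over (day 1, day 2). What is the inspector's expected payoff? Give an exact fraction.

Against (2/9, 7/9), each row's expected payoff is day 1: 34/9; day 2: 65/9.
Taking the (1/4, 3/4)-weighted average: (1/4)·(34/9) + (3/4)·(65/9) = 229/36.

229/36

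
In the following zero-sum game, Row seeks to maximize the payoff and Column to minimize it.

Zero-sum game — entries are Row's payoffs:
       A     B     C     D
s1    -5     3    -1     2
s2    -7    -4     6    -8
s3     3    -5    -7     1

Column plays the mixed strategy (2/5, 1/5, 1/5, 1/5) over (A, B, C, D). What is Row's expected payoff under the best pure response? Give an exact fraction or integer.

-1

s1: (-5)·(2/5) + (3)·(1/5) + (-1)·(1/5) + (2)·(1/5) = -6/5.
s2: (-7)·(2/5) + (-4)·(1/5) + (6)·(1/5) + (-8)·(1/5) = -4.
s3: (3)·(2/5) + (-5)·(1/5) + (-7)·(1/5) + (1)·(1/5) = -1.
The best pure response is s3 with expected payoff -1.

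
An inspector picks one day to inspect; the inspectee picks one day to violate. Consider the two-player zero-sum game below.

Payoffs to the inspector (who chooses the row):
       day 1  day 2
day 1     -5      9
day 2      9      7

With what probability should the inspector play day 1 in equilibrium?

Row minima are -5 and 7, so the inspector's maximin is 7; column maxima are 9 and 9, so the inspectee's minimax is 9. These differ, so the equilibrium is in mixed strategies.
Let the inspector play day 1 with probability p. The inspectee is indifferent when −5p + 9(1−p) = 9p + 7(1−p), giving p = 1/8.

1/8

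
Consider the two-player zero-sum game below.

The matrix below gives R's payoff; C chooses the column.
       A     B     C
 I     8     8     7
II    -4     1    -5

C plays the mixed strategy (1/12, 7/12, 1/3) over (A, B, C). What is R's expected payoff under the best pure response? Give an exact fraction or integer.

23/3

I: (8)·(1/12) + (8)·(7/12) + (7)·(1/3) = 23/3.
II: (-4)·(1/12) + (1)·(7/12) + (-5)·(1/3) = -17/12.
The best pure response is I with expected payoff 23/3.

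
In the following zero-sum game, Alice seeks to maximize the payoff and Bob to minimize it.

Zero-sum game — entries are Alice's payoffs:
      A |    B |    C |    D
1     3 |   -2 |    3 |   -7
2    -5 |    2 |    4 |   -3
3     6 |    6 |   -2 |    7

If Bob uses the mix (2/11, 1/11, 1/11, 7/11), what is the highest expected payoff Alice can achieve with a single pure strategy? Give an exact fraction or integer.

65/11

1: (3)·(2/11) + (-2)·(1/11) + (3)·(1/11) + (-7)·(7/11) = -42/11.
2: (-5)·(2/11) + (2)·(1/11) + (4)·(1/11) + (-3)·(7/11) = -25/11.
3: (6)·(2/11) + (6)·(1/11) + (-2)·(1/11) + (7)·(7/11) = 65/11.
The best pure response is 3 with expected payoff 65/11.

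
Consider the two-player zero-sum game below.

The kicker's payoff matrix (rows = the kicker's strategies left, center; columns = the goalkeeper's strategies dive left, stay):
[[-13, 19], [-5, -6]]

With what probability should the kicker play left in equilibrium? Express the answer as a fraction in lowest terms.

Row minima are -13 and -6, so the kicker's maximin is -6; column maxima are -5 and 19, so the goalkeeper's minimax is -5. These differ, so the equilibrium is in mixed strategies.
Let the kicker play left with probability p. The goalkeeper is indifferent when −13p − 5(1−p) = 19p − 6(1−p), giving p = 1/33.

1/33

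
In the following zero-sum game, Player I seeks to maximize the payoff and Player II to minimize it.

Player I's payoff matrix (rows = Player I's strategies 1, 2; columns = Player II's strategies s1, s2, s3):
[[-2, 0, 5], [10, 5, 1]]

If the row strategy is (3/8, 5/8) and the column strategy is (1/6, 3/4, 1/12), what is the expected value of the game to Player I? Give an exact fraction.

111/32

Against (1/6, 3/4, 1/12), each row's expected payoff is 1: 1/12; 2: 11/2.
Taking the (3/8, 5/8)-weighted average: (3/8)·(1/12) + (5/8)·(11/2) = 111/32.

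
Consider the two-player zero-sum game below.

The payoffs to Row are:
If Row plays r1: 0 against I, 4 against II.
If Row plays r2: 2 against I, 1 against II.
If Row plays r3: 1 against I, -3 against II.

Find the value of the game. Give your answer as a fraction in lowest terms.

Row r3 is strictly dominated by row r2, so Row never plays it.
The remaining 2×2 game on (r1, r2) × (I, II) has no saddle point. Let Row play r1 with probability p; indifference gives 2(1−p) = 4p + (1−p), so p = 1/5.
Similarly Column's optimal q on I is 3/5, and the value is 0·(3/5) + (4)·(2/5) = 8/5.

8/5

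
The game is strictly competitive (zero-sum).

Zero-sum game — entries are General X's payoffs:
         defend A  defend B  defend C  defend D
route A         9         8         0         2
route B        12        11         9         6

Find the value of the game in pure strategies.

6

Row minima: 0, 6 → General X's maximin is 6.
Column maxima: 12, 11, 9, 6 → General Y's minimax is 6.
They coincide at (route B, defend D), so the value is 6.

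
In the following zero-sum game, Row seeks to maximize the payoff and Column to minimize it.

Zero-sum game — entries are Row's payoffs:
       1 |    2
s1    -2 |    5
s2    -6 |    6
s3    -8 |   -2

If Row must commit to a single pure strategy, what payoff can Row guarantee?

The worst-case payoff for each row is s1: -2, s2: -6, s3: -8.
The best of these is -2.

-2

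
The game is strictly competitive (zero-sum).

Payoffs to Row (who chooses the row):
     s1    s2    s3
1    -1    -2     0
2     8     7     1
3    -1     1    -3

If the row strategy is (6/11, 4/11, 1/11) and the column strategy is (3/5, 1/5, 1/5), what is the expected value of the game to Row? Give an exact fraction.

Against (3/5, 1/5, 1/5), each row's expected payoff is 1: -1; 2: 32/5; 3: -1.
Taking the (6/11, 4/11, 1/11)-weighted average: (6/11)·(-1) + (4/11)·(32/5) + (1/11)·(-1) = 93/55.

93/55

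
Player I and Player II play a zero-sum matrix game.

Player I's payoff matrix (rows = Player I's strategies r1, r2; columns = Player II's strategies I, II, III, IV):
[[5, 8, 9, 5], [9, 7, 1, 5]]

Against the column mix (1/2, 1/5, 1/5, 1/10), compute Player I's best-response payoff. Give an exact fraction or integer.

r1: (5)·(1/2) + (8)·(1/5) + (9)·(1/5) + (5)·(1/10) = 32/5.
r2: (9)·(1/2) + (7)·(1/5) + (1)·(1/5) + (5)·(1/10) = 33/5.
The best pure response is r2 with expected payoff 33/5.

33/5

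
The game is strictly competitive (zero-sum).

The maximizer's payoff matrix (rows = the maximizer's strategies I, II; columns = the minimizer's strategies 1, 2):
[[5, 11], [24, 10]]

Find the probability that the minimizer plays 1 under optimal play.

Row minima are 5 and 10, so the maximizer's maximin is 10; column maxima are 24 and 11, so the minimizer's minimax is 11. These differ, so the equilibrium is in mixed strategies.
Let the minimizer play 1 with probability q. The maximizer is indifferent when 5q + 11(1−q) = 24q + 10(1−q), giving q = 1/20.

1/20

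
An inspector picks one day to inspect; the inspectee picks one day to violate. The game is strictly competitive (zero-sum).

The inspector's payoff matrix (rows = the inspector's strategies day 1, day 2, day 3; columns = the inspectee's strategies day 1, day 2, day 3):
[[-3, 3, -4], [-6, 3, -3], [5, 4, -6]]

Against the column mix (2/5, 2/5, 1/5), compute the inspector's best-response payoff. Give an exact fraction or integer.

12/5

day 1: (-3)·(2/5) + (3)·(2/5) + (-4)·(1/5) = -4/5.
day 2: (-6)·(2/5) + (3)·(2/5) + (-3)·(1/5) = -9/5.
day 3: (5)·(2/5) + (4)·(2/5) + (-6)·(1/5) = 12/5.
The best pure response is day 3 with expected payoff 12/5.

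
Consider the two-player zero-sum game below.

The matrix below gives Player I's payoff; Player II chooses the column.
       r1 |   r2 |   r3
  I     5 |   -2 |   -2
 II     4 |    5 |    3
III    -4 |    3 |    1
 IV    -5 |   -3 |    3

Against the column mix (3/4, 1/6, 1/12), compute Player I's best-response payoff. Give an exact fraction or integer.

49/12

I: (5)·(3/4) + (-2)·(1/6) + (-2)·(1/12) = 13/4.
II: (4)·(3/4) + (5)·(1/6) + (3)·(1/12) = 49/12.
III: (-4)·(3/4) + (3)·(1/6) + (1)·(1/12) = -29/12.
IV: (-5)·(3/4) + (-3)·(1/6) + (3)·(1/12) = -4.
The best pure response is II with expected payoff 49/12.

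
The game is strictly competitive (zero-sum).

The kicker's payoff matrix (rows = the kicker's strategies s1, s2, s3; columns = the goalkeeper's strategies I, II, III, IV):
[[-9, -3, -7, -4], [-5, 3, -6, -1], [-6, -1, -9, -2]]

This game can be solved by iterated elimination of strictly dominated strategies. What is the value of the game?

Column IV is strictly dominated by I for the goalkeeper (-9<-4, -5<-1, -6<-2); eliminate IV.
Column II is strictly dominated by I for the goalkeeper (-9<-3, -5<3, -6<-1); eliminate II.
Row s3 is strictly dominated by row s2 (-5>-6, -6>-9); eliminate s3.
Row s1 is strictly dominated by row s2 (-5>-9, -6>-7); eliminate s1.
Column I is strictly dominated by III for the goalkeeper (-6<-5); eliminate I.
Only (s2, III) remains, with payoff -6.

-6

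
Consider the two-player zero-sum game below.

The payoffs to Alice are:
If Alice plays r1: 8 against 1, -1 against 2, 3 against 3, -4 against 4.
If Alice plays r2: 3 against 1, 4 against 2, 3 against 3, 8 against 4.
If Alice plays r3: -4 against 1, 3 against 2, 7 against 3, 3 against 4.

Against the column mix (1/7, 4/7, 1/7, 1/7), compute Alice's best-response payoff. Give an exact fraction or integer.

30/7

r1: (8)·(1/7) + (-1)·(4/7) + (3)·(1/7) + (-4)·(1/7) = 3/7.
r2: (3)·(1/7) + (4)·(4/7) + (3)·(1/7) + (8)·(1/7) = 30/7.
r3: (-4)·(1/7) + (3)·(4/7) + (7)·(1/7) + (3)·(1/7) = 18/7.
The best pure response is r2 with expected payoff 30/7.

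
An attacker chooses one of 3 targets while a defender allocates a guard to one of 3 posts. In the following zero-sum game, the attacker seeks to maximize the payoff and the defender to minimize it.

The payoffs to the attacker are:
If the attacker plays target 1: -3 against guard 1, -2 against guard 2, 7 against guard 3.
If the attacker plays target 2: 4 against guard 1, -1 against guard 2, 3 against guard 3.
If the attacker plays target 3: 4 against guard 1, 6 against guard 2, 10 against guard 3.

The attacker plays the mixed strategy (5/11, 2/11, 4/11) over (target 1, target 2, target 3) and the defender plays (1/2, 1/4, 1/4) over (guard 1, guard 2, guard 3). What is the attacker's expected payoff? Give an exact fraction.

111/44

Against (1/2, 1/4, 1/4), each row's expected payoff is target 1: -1/4; target 2: 5/2; target 3: 6.
Taking the (5/11, 2/11, 4/11)-weighted average: (5/11)·(-1/4) + (2/11)·(5/2) + (4/11)·(6) = 111/44.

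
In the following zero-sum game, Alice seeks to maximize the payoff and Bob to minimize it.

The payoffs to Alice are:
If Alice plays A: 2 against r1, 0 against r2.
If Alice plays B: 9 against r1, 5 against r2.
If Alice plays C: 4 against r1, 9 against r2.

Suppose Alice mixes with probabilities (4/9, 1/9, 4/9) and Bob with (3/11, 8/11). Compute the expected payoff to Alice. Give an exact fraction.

427/99

Against (3/11, 8/11), each row's expected payoff is A: 6/11; B: 67/11; C: 84/11.
Taking the (4/9, 1/9, 4/9)-weighted average: (4/9)·(6/11) + (1/9)·(67/11) + (4/9)·(84/11) = 427/99.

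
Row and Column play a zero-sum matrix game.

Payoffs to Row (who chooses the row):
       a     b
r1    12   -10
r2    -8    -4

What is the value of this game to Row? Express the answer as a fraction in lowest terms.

-64/13

Row minima are -10 and -8, so Row's maximin is -8; column maxima are 12 and -4, so Column's minimax is -4. These differ, so the equilibrium is in mixed strategies.
Let Row play r1 with probability p. Column is indifferent when 12p − 8(1−p) = −10p − 4(1−p), giving p = 2/13.
Let Column play a with probability q. Row is indifferent when 12q − 10(1−q) = −8q − 4(1−q), giving q = 3/13.
The value is 12·(3/13) + (-10)·(10/13) = -64/13.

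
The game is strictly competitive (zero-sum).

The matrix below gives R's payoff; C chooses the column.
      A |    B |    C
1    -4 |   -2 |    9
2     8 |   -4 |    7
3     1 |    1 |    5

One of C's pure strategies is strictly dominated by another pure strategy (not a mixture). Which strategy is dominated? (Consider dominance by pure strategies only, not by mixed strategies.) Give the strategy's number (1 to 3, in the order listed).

C prefers columns that give R less. Compare C with B: -2 < 9, -4 < 7, 1 < 5.
So B strictly dominates C for C; C is strictly dominated.

3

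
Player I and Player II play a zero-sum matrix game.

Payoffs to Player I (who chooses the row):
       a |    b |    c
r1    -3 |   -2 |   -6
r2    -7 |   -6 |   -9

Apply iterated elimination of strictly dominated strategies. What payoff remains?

-6

Column a is strictly dominated by c for Player II (-6<-3, -9<-7); eliminate a.
Row r2 is strictly dominated by row r1 (-2>-6, -6>-9); eliminate r2.
Column b is strictly dominated by c for Player II (-6<-2); eliminate b.
Only (r1, c) remains, with payoff -6.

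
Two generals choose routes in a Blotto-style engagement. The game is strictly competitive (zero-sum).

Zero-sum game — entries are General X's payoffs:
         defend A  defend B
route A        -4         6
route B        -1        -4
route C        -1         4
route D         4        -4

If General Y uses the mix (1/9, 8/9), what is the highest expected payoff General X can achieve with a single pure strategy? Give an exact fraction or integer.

44/9

route A: (-4)·(1/9) + (6)·(8/9) = 44/9.
route B: (-1)·(1/9) + (-4)·(8/9) = -11/3.
route C: (-1)·(1/9) + (4)·(8/9) = 31/9.
route D: (4)·(1/9) + (-4)·(8/9) = -28/9.
The best pure response is route A with expected payoff 44/9.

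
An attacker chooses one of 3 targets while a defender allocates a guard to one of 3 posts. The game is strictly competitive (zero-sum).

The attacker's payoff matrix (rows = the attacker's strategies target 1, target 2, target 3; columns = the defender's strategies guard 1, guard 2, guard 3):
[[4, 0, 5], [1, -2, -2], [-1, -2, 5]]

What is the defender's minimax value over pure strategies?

0

The worst case (largest entry) in each column is guard 1: 4, guard 2: 0, guard 3: 5.
The best (smallest) of these is 0.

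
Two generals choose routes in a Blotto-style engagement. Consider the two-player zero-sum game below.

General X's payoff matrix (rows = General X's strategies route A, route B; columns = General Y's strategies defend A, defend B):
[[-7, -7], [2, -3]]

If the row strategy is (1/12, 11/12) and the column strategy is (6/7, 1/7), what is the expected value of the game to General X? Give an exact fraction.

Against (6/7, 1/7), each row's expected payoff is route A: -7; route B: 9/7.
Taking the (1/12, 11/12)-weighted average: (1/12)·(-7) + (11/12)·(9/7) = 25/42.

25/42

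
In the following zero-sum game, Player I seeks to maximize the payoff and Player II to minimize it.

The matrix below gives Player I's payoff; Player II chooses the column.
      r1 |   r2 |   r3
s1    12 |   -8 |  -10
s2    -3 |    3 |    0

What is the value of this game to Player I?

-6/5

Column r2 is strictly dominated by r3 for Player II (it gives Player I more in every row).
The remaining 2×2 game on (s1, s2) × (r1, r3) has no saddle point. Let Player I play s1 with probability p; indifference gives 12p − 3(1−p) = −10p, so p = 3/25.
Similarly Player II's optimal q on r1 is 2/5, and the value is 12·(2/5) + (-10)·(3/5) = -6/5.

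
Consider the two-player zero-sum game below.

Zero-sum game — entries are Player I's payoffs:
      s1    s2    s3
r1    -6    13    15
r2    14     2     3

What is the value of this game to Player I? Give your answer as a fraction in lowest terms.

194/31

Column s3 is strictly dominated by s2 for Player II (it gives Player I more in every row).
The remaining 2×2 game on (r1, r2) × (s1, s2) has no saddle point. Let Player I play r1 with probability p; indifference gives −6p + 14(1−p) = 13p + 2(1−p), so p = 12/31.
Similarly Player II's optimal q on s1 is 11/31, and the value is -6·(11/31) + (13)·(20/31) = 194/31.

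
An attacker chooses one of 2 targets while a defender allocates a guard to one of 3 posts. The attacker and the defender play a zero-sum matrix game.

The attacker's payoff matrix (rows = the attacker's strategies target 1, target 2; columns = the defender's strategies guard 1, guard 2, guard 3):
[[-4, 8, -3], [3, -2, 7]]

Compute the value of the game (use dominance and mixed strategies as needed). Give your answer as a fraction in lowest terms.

16/17

Column guard 3 is strictly dominated by guard 1 for the defender (it gives the attacker more in every row).
The remaining 2×2 game on (target 1, target 2) × (guard 1, guard 2) has no saddle point. Let the attacker play target 1 with probability p; indifference gives −4p + 3(1−p) = 8p − 2(1−p), so p = 5/17.
Similarly the defender's optimal q on guard 1 is 10/17, and the value is -4·(10/17) + (8)·(7/17) = 16/17.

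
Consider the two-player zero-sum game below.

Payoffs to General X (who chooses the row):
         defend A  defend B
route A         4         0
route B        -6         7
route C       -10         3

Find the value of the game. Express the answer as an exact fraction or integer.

Row route C is strictly dominated by row route B, so General X never plays it.
The remaining 2×2 game on (route A, route B) × (defend A, defend B) has no saddle point. Let General X play route A with probability p; indifference gives 4p − 6(1−p) = 7(1−p), so p = 13/17.
Similarly General Y's optimal q on defend A is 7/17, and the value is 4·(7/17) + (0)·(10/17) = 28/17.

28/17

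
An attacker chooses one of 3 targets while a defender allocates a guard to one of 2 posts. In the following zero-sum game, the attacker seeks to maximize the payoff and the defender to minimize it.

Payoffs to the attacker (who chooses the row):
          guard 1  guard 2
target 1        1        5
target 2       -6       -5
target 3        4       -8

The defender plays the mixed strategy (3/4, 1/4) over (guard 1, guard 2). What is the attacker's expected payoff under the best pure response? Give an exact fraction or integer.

2

target 1: (1)·(3/4) + (5)·(1/4) = 2.
target 2: (-6)·(3/4) + (-5)·(1/4) = -23/4.
target 3: (4)·(3/4) + (-8)·(1/4) = 1.
The best pure response is target 1 with expected payoff 2.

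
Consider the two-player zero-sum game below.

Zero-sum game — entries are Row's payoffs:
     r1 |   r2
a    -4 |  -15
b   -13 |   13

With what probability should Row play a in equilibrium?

Row minima are -15 and -13, so Row's maximin is -13; column maxima are -4 and 13, so Column's minimax is -4. These differ, so the equilibrium is in mixed strategies.
Let Row play a with probability p. Column is indifferent when −4p − 13(1−p) = −15p + 13(1−p), giving p = 26/37.

26/37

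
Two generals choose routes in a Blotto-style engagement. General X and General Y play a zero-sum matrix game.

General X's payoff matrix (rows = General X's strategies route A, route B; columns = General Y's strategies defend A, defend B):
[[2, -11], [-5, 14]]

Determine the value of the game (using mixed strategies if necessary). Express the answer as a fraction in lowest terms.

-27/32

Row minima are -11 and -5, so General X's maximin is -5; column maxima are 2 and 14, so General Y's minimax is 2. These differ, so the equilibrium is in mixed strategies.
Let General X play route A with probability p. General Y is indifferent when 2p − 5(1−p) = −11p + 14(1−p), giving p = 19/32.
Let General Y play defend A with probability q. General X is indifferent when 2q − 11(1−q) = −5q + 14(1−q), giving q = 25/32.
The value is 2·(25/32) + (-11)·(7/32) = -27/32.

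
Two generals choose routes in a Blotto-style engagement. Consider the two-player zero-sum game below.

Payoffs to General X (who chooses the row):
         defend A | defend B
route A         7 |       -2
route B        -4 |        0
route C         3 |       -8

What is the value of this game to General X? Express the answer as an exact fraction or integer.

-8/13

Row route C is strictly dominated by row route A, so General X never plays it.
The remaining 2×2 game on (route A, route B) × (defend A, defend B) has no saddle point. Let General X play route A with probability p; indifference gives 7p − 4(1−p) = −2p, so p = 4/13.
Similarly General Y's optimal q on defend A is 2/13, and the value is 7·(2/13) + (-2)·(11/13) = -8/13.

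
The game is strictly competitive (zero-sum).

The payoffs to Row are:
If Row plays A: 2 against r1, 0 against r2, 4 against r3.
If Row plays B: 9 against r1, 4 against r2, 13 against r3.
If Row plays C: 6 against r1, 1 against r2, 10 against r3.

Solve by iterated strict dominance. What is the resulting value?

4

Row A is strictly dominated by row B (9>2, 4>0, 13>4); eliminate A.
Row C is strictly dominated by row B (9>6, 4>1, 13>10); eliminate C.
Column r3 is strictly dominated by r1 for Column (9<13); eliminate r3.
Column r1 is strictly dominated by r2 for Column (4<9); eliminate r1.
Only (B, r2) remains, with payoff 4.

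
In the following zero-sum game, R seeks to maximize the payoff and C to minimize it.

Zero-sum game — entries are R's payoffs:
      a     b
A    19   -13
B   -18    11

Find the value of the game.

Row minima are -13 and -18, so R's maximin is -13; column maxima are 19 and 11, so C's minimax is 11. These differ, so the equilibrium is in mixed strategies.
Let R play A with probability p. C is indifferent when 19p − 18(1−p) = −13p + 11(1−p), giving p = 29/61.
Let C play a with probability q. R is indifferent when 19q − 13(1−q) = −18q + 11(1−q), giving q = 24/61.
The value is 19·(24/61) + (-13)·(37/61) = -25/61.

-25/61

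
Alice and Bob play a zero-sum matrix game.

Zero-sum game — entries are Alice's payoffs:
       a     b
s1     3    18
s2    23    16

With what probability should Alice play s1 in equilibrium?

Row minima are 3 and 16, so Alice's maximin is 16; column maxima are 23 and 18, so Bob's minimax is 18. These differ, so the equilibrium is in mixed strategies.
Let Alice play s1 with probability p. Bob is indifferent when 3p + 23(1−p) = 18p + 16(1−p), giving p = 7/22.

7/22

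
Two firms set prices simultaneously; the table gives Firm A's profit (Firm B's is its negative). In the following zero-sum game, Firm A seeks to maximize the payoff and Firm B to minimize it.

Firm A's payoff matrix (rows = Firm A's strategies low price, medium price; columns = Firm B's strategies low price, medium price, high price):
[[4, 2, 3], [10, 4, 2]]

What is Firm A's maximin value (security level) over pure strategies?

The worst-case payoff for each row is low price: 2, medium price: 2.
The best of these is 2.

2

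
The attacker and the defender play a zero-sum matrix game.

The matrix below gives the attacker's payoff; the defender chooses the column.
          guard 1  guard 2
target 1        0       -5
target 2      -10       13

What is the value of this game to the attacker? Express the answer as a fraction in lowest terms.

Row minima are -5 and -10, so the attacker's maximin is -5; column maxima are 0 and 13, so the defender's minimax is 0. These differ, so the equilibrium is in mixed strategies.
Let the attacker play target 1 with probability p. The defender is indifferent when −10(1−p) = −5p + 13(1−p), giving p = 23/28.
Let the defender play guard 1 with probability q. The attacker is indifferent when −5(1−q) = −10q + 13(1−q), giving q = 9/14.
The value is 0·(9/14) + (-5)·(5/14) = -25/14.

-25/14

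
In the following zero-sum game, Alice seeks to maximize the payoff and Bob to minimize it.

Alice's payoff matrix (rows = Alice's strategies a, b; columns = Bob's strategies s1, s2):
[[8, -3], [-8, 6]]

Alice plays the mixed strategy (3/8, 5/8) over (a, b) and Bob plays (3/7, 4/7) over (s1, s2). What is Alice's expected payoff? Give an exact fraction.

Against (3/7, 4/7), each row's expected payoff is a: 12/7; b: 0.
Taking the (3/8, 5/8)-weighted average: (3/8)·(12/7) + (5/8)·(0) = 9/14.

9/14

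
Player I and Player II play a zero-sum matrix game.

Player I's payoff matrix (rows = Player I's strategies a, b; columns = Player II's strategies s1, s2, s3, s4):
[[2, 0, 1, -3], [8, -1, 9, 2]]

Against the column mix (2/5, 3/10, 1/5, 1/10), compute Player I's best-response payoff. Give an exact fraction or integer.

a: (2)·(2/5) + (0)·(3/10) + (1)·(1/5) + (-3)·(1/10) = 7/10.
b: (8)·(2/5) + (-1)·(3/10) + (9)·(1/5) + (2)·(1/10) = 49/10.
The best pure response is b with expected payoff 49/10.

49/10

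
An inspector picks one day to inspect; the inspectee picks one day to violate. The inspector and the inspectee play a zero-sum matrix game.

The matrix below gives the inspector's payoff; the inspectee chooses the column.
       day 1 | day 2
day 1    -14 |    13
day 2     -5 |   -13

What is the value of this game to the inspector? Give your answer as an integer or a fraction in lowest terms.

Row minima are -14 and -13, so the inspector's maximin is -13; column maxima are -5 and 13, so the inspectee's minimax is -5. These differ, so the equilibrium is in mixed strategies.
Let the inspector play day 1 with probability p. The inspectee is indifferent when −14p − 5(1−p) = 13p − 13(1−p), giving p = 8/35.
Let the inspectee play day 1 with probability q. The inspector is indifferent when −14q + 13(1−q) = −5q − 13(1−q), giving q = 26/35.
The value is -14·(26/35) + (13)·(9/35) = -247/35.

-247/35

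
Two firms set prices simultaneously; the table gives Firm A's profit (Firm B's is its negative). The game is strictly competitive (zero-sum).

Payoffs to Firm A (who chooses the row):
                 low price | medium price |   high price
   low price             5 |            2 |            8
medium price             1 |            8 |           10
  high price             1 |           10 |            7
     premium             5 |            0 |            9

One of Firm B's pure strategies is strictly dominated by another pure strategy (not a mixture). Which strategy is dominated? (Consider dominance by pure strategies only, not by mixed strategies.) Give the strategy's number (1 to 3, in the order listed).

Firm B prefers columns that give Firm A less. Compare high price with low price: 5 < 8, 1 < 10, 1 < 7, 5 < 9.
So low price strictly dominates high price for Firm B; high price is strictly dominated.

3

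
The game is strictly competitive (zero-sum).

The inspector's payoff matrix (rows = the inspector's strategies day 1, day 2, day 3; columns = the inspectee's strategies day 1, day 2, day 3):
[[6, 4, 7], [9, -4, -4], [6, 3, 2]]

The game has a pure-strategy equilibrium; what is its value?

Row minima: 4, -4, 2 → the inspector's maximin is 4.
Column maxima: 9, 4, 7 → the inspectee's minimax is 4.
They coincide at (day 1, day 2), so the value is 4.

4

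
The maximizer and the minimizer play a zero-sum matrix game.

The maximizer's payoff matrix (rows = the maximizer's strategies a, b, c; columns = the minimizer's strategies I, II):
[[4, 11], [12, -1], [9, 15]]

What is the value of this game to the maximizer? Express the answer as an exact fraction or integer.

189/19

Row a is strictly dominated by row c, so the maximizer never plays it.
The remaining 2×2 game on (b, c) × (I, II) has no saddle point. Let the maximizer play b with probability p; indifference gives 12p + 9(1−p) = −p + 15(1−p), so p = 6/19.
Similarly the minimizer's optimal q on I is 16/19, and the value is 12·(16/19) + (-1)·(3/19) = 189/19.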